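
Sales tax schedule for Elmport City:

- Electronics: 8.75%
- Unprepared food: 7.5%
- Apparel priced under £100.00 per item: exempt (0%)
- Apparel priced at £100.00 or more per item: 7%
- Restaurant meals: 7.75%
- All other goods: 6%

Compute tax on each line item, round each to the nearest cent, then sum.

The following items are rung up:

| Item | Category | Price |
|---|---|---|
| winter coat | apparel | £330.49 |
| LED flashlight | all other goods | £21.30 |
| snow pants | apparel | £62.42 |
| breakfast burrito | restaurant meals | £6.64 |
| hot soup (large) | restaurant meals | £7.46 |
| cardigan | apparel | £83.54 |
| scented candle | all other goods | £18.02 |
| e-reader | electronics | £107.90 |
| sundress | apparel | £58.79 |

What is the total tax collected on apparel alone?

Winter coat £330.49: apparel, £100.00 or more → 7% → £23.13
Snow pants £62.42: apparel, under £100.00 → 0% → £0.00
Cardigan £83.54: apparel, under £100.00 → 0% → £0.00
Sundress £58.79: apparel, under £100.00 → 0% → £0.00
Tax on apparel = £23.13 + £0.00 + £0.00 + £0.00 = £23.13

£23.13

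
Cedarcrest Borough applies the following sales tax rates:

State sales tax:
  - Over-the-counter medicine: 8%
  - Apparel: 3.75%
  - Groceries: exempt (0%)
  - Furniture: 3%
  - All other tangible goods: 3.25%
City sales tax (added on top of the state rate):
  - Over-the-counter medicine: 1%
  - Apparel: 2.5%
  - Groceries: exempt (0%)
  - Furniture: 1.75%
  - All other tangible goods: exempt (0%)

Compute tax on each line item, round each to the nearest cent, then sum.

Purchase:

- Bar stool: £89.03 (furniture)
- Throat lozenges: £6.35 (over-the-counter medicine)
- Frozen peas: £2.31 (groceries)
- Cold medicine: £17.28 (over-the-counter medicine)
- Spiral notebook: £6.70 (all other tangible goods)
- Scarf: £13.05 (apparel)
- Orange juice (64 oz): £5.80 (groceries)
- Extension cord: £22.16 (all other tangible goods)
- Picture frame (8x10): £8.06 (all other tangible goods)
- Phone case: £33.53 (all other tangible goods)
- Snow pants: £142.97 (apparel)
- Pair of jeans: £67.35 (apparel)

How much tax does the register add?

£22.62

Bar stool £89.03: furniture → 3% + 1.75% city = 4.75% → £4.23
Throat lozenges £6.35: over-the-counter medicine → 8% + 1% city = 9% → £0.57
Frozen peas £2.31: groceries → 0% + 0% city = 0% → £0.00
Cold medicine £17.28: over-the-counter medicine → 8% + 1% city = 9% → £1.56
Spiral notebook £6.70: all other tangible goods → 3.25% + 0% city = 3.25% → £0.22
Scarf £13.05: apparel → 3.75% + 2.5% city = 6.25% → £0.82
Orange juice (64 oz) £5.80: groceries → 0% + 0% city = 0% → £0.00
Extension cord £22.16: all other tangible goods → 3.25% + 0% city = 3.25% → £0.72
Picture frame (8x10) £8.06: all other tangible goods → 3.25% + 0% city = 3.25% → £0.26
Phone case £33.53: all other tangible goods → 3.25% + 0% city = 3.25% → £1.09
Snow pants £142.97: apparel → 3.75% + 2.5% city = 6.25% → £8.94
Pair of jeans £67.35: apparel → 3.75% + 2.5% city = 6.25% → £4.21
Total tax = £4.23 + £0.57 + £1.56 + £0.22 + £0.82 + £0.72 + £0.26 + £1.09 + £8.94 + £4.21 = £22.62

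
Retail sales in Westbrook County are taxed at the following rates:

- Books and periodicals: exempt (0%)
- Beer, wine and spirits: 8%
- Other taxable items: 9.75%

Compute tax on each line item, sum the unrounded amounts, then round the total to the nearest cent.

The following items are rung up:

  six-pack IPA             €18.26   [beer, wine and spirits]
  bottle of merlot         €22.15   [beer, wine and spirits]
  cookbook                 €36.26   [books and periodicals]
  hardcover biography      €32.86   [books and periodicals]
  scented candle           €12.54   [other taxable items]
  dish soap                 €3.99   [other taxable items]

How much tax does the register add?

€4.84

Six-pack IPA €18.26: beer, wine and spirits → 8% → €1.4608
Bottle of merlot €22.15: beer, wine and spirits → 8% → €1.772
Cookbook €36.26: books and periodicals → 0% → €0.00
Hardcover biography €32.86: books and periodicals → 0% → €0.00
Scented candle €12.54: other taxable items → 9.75% → €1.22265
Dish soap €3.99: other taxable items → 9.75% → €0.389025
Unrounded tax sum = €4.844475 → €4.84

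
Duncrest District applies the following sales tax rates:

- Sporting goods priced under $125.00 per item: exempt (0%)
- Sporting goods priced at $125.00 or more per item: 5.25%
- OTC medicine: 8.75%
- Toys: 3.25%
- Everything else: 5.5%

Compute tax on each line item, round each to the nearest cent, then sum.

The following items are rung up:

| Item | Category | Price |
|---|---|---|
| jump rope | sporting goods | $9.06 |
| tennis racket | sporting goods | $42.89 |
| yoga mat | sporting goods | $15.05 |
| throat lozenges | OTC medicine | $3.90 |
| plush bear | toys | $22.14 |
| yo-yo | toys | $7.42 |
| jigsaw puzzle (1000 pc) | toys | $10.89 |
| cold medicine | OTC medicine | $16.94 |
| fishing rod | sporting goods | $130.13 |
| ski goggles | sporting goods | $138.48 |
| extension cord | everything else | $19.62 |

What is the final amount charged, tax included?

$434.83

Jump rope $9.06: sporting goods, under $125.00 → 0% → $0.00
Tennis racket $42.89: sporting goods, under $125.00 → 0% → $0.00
Yoga mat $15.05: sporting goods, under $125.00 → 0% → $0.00
Throat lozenges $3.90: OTC medicine → 8.75% → $0.34
Plush bear $22.14: toys → 3.25% → $0.72
Yo-yo $7.42: toys → 3.25% → $0.24
Jigsaw puzzle (1000 pc) $10.89: toys → 3.25% → $0.35
Cold medicine $16.94: OTC medicine → 8.75% → $1.48
Fishing rod $130.13: sporting goods, $125.00 or more → 5.25% → $6.83
Ski goggles $138.48: sporting goods, $125.00 or more → 5.25% → $7.27
Extension cord $19.62: everything else → 5.5% → $1.08
Subtotal = $416.52; tax = $18.31; total due = $434.83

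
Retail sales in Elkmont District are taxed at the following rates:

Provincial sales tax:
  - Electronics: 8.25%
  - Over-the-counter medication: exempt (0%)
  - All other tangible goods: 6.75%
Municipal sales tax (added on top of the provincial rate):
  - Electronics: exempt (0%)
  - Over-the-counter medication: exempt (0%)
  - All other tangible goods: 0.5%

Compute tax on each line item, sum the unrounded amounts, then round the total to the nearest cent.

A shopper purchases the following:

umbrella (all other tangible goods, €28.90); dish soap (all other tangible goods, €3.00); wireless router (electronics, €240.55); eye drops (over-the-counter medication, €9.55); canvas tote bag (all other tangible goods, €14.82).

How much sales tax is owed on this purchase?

€23.23

Umbrella €28.90: all other tangible goods → 6.75% + 0.5% municipal = 7.25% → €2.09525
Dish soap €3.00: all other tangible goods → 6.75% + 0.5% municipal = 7.25% → €0.2175
Wireless router €240.55: electronics → 8.25% + 0% municipal = 8.25% → €19.845375
Eye drops €9.55: over-the-counter medication → 0% + 0% municipal = 0% → €0.00
Canvas tote bag €14.82: all other tangible goods → 6.75% + 0.5% municipal = 7.25% → €1.07445
Unrounded tax sum = €23.232575 → €23.23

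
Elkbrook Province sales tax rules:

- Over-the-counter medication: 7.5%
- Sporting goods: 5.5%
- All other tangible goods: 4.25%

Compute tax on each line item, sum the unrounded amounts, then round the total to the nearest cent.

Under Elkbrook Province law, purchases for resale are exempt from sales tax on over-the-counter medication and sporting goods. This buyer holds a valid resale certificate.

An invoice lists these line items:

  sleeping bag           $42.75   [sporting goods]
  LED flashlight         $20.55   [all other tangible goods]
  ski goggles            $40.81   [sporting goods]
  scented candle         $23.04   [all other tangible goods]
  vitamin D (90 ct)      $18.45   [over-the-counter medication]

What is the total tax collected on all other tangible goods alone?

LED flashlight $20.55: all other tangible goods → 4.25% → $0.873375
Scented candle $23.04: all other tangible goods → 4.25% → $0.9792
Tax on all other tangible goods: unrounded sum = $1.852575 → $1.85

$1.85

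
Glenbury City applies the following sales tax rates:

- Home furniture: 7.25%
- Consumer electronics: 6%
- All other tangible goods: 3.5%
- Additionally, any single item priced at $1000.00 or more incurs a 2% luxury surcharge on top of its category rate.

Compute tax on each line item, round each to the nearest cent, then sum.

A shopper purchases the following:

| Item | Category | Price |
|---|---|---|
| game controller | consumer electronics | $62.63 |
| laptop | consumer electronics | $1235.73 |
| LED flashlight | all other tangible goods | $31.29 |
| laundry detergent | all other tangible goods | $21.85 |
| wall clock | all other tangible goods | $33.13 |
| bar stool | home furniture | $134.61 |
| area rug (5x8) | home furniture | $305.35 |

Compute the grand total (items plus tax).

$1962.13

Game controller $62.63: consumer electronics → 6% → $3.76
Laptop $1235.73: consumer electronics → 6% + 2% surcharge = 8% → $98.86
LED flashlight $31.29: all other tangible goods → 3.5% → $1.10
Laundry detergent $21.85: all other tangible goods → 3.5% → $0.76
Wall clock $33.13: all other tangible goods → 3.5% → $1.16
Bar stool $134.61: home furniture → 7.25% → $9.76
Area rug (5x8) $305.35: home furniture → 7.25% → $22.14
Subtotal = $1824.59; tax = $137.54; total due = $1962.13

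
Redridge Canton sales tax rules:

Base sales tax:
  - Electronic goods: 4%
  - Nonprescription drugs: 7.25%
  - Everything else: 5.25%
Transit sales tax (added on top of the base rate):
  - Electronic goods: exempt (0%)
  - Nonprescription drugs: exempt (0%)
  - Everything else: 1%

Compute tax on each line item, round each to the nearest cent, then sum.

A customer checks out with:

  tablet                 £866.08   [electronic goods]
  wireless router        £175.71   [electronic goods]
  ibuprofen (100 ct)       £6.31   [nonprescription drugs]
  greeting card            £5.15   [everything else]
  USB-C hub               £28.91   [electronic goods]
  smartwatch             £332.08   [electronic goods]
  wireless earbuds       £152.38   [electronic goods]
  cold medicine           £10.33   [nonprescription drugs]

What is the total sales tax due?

£63.74

Tablet £866.08: electronic goods → 4% + 0% transit = 4% → £34.64
Wireless router £175.71: electronic goods → 4% + 0% transit = 4% → £7.03
Ibuprofen (100 ct) £6.31: nonprescription drugs → 7.25% + 0% transit = 7.25% → £0.46
Greeting card £5.15: everything else → 5.25% + 1% transit = 6.25% → £0.32
USB-C hub £28.91: electronic goods → 4% + 0% transit = 4% → £1.16
Smartwatch £332.08: electronic goods → 4% + 0% transit = 4% → £13.28
Wireless earbuds £152.38: electronic goods → 4% + 0% transit = 4% → £6.10
Cold medicine £10.33: nonprescription drugs → 7.25% + 0% transit = 7.25% → £0.75
Total tax = £34.64 + £7.03 + £0.46 + £0.32 + £1.16 + £13.28 + £6.10 + £0.75 = £63.74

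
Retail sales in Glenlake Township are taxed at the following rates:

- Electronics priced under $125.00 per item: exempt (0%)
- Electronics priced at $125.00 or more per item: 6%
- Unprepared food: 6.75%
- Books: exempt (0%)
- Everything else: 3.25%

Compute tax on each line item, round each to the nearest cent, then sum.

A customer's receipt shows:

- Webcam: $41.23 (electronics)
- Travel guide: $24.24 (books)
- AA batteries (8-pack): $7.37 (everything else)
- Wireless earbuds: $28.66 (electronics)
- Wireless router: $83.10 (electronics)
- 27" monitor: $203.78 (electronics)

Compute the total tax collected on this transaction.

$12.47

Webcam $41.23: electronics, under $125.00 → 0% → $0.00
Travel guide $24.24: books → 0% → $0.00
AA batteries (8-pack) $7.37: everything else → 3.25% → $0.24
Wireless earbuds $28.66: electronics, under $125.00 → 0% → $0.00
Wireless router $83.10: electronics, under $125.00 → 0% → $0.00
27" monitor $203.78: electronics, $125.00 or more → 6% → $12.23
Total tax = $0.24 + $12.23 = $12.47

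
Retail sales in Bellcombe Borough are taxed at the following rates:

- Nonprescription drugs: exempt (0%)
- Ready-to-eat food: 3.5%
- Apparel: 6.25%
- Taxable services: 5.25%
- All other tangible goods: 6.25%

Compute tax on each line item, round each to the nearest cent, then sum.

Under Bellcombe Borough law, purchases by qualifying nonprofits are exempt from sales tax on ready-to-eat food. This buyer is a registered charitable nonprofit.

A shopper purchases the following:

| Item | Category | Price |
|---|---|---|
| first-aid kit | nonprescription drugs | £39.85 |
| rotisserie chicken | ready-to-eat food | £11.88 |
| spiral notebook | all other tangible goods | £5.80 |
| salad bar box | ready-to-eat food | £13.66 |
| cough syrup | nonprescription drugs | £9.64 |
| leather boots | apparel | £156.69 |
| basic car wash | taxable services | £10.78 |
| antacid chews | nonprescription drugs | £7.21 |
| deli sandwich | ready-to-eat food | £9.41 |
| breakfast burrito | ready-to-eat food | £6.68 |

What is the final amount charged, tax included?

£282.32

First-aid kit £39.85: nonprescription drugs → 0% → £0.00
Rotisserie chicken £11.88: ready-to-eat food, buyer-exempt → 0% → £0.00
Spiral notebook £5.80: all other tangible goods → 6.25% → £0.36
Salad bar box £13.66: ready-to-eat food, buyer-exempt → 0% → £0.00
Cough syrup £9.64: nonprescription drugs → 0% → £0.00
Leather boots £156.69: apparel → 6.25% → £9.79
Basic car wash £10.78: taxable services → 5.25% → £0.57
Antacid chews £7.21: nonprescription drugs → 0% → £0.00
Deli sandwich £9.41: ready-to-eat food, buyer-exempt → 0% → £0.00
Breakfast burrito £6.68: ready-to-eat food, buyer-exempt → 0% → £0.00
Subtotal = £271.60; tax = £10.72; total due = £282.32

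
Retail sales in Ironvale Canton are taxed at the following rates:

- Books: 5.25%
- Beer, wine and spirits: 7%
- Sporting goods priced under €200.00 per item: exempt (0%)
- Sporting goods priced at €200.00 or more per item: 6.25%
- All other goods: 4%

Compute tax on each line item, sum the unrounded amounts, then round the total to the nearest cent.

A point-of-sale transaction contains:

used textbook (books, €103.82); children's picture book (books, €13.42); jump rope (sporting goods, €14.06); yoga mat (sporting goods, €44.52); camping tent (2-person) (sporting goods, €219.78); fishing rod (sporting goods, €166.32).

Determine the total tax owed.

Used textbook €103.82: books → 5.25% → €5.45055
Children's picture book €13.42: books → 5.25% → €0.70455
Jump rope €14.06: sporting goods, under €200.00 → 0% → €0.00
Yoga mat €44.52: sporting goods, under €200.00 → 0% → €0.00
Camping tent (2-person) €219.78: sporting goods, €200.00 or more → 6.25% → €13.73625
Fishing rod €166.32: sporting goods, under €200.00 → 0% → €0.00
Unrounded tax sum = €19.89135 → €19.89

€19.89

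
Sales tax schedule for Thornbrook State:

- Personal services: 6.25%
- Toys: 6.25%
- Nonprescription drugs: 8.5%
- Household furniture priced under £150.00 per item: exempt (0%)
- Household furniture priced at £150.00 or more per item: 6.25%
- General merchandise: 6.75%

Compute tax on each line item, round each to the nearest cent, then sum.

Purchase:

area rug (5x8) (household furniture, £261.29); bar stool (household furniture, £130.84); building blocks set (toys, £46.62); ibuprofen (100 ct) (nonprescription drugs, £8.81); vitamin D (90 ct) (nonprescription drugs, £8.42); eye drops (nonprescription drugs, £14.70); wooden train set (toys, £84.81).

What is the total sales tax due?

Area rug (5x8) £261.29: household furniture, £150.00 or more → 6.25% → £16.33
Bar stool £130.84: household furniture, under £150.00 → 0% → £0.00
Building blocks set £46.62: toys → 6.25% → £2.91
Ibuprofen (100 ct) £8.81: nonprescription drugs → 8.5% → £0.75
Vitamin D (90 ct) £8.42: nonprescription drugs → 8.5% → £0.72
Eye drops £14.70: nonprescription drugs → 8.5% → £1.25
Wooden train set £84.81: toys → 6.25% → £5.30
Total tax = £16.33 + £2.91 + £0.75 + £0.72 + £1.25 + £5.30 = £27.26

£27.26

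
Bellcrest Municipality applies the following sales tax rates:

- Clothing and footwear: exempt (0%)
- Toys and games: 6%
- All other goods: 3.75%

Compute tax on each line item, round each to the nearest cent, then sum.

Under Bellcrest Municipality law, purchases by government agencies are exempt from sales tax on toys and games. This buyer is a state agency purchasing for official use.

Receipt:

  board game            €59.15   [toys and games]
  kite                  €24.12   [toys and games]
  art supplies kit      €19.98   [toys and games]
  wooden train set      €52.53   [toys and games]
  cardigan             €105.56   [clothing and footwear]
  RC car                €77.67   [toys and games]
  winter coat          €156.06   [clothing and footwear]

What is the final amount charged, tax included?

€495.07

Board game €59.15: toys and games, buyer-exempt → 0% → €0.00
Kite €24.12: toys and games, buyer-exempt → 0% → €0.00
Art supplies kit €19.98: toys and games, buyer-exempt → 0% → €0.00
Wooden train set €52.53: toys and games, buyer-exempt → 0% → €0.00
Cardigan €105.56: clothing and footwear → 0% → €0.00
RC car €77.67: toys and games, buyer-exempt → 0% → €0.00
Winter coat €156.06: clothing and footwear → 0% → €0.00
Subtotal = €495.07; tax = €0.00; total due = €495.07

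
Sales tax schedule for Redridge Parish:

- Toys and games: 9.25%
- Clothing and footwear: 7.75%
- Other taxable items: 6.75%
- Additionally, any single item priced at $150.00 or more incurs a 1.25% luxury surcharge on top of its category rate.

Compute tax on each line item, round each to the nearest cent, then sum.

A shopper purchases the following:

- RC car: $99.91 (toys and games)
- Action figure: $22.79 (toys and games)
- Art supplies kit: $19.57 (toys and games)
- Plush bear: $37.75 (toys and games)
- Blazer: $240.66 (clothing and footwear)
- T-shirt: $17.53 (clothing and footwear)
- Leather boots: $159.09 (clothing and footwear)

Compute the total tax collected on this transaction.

RC car $99.91: toys and games → 9.25% → $9.24
Action figure $22.79: toys and games → 9.25% → $2.11
Art supplies kit $19.57: toys and games → 9.25% → $1.81
Plush bear $37.75: toys and games → 9.25% → $3.49
Blazer $240.66: clothing and footwear → 7.75% + 1.25% surcharge = 9% → $21.66
T-shirt $17.53: clothing and footwear → 7.75% → $1.36
Leather boots $159.09: clothing and footwear → 7.75% + 1.25% surcharge = 9% → $14.32
Total tax = $9.24 + $2.11 + $1.81 + $3.49 + $21.66 + $1.36 + $14.32 = $53.99

$53.99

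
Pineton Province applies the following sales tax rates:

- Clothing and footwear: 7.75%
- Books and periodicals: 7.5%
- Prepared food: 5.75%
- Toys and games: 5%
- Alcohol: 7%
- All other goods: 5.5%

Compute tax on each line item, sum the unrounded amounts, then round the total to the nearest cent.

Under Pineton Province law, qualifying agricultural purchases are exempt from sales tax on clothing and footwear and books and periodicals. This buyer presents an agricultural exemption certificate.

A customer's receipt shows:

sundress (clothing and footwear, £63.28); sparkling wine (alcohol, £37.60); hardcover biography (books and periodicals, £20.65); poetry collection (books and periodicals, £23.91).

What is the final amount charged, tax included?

Sundress £63.28: clothing and footwear, buyer-exempt → 0% → £0.00
Sparkling wine £37.60: alcohol → 7% → £2.632
Hardcover biography £20.65: books and periodicals, buyer-exempt → 0% → £0.00
Poetry collection £23.91: books and periodicals, buyer-exempt → 0% → £0.00
Subtotal = £145.44; unrounded tax = £2.632 → £2.63; total due = £148.07

£148.07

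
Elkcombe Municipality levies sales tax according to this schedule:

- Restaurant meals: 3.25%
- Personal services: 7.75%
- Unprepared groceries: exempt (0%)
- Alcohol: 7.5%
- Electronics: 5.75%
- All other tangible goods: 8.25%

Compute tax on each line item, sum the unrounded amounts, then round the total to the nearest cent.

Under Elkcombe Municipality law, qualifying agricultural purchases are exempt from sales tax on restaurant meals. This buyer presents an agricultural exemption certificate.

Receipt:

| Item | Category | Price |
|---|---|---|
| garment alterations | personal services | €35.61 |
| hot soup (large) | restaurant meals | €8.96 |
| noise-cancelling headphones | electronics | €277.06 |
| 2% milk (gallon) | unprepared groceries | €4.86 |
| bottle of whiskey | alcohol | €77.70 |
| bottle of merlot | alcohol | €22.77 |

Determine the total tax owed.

€26.23

Garment alterations €35.61: personal services → 7.75% → €2.759775
Hot soup (large) €8.96: restaurant meals, buyer-exempt → 0% → €0.00
Noise-cancelling headphones €277.06: electronics → 5.75% → €15.93095
2% milk (gallon) €4.86: unprepared groceries → 0% → €0.00
Bottle of whiskey €77.70: alcohol → 7.5% → €5.8275
Bottle of merlot €22.77: alcohol → 7.5% → €1.70775
Unrounded tax sum = €26.225975 → €26.23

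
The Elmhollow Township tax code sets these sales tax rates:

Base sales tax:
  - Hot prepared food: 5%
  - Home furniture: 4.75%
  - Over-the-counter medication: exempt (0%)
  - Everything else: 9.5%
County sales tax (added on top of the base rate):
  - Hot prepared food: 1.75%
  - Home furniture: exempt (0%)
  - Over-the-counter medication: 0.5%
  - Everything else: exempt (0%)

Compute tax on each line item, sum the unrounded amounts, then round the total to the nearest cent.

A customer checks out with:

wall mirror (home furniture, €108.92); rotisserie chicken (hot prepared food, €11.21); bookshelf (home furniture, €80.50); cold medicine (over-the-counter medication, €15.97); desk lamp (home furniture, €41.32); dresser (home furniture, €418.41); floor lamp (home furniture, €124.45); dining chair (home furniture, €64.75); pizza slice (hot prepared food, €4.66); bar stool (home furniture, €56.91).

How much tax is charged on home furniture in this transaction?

€42.52

Wall mirror €108.92: home furniture → 4.75% + 0% county = 4.75% → €5.1737
Bookshelf €80.50: home furniture → 4.75% + 0% county = 4.75% → €3.82375
Desk lamp €41.32: home furniture → 4.75% + 0% county = 4.75% → €1.9627
Dresser €418.41: home furniture → 4.75% + 0% county = 4.75% → €19.874475
Floor lamp €124.45: home furniture → 4.75% + 0% county = 4.75% → €5.911375
Dining chair €64.75: home furniture → 4.75% + 0% county = 4.75% → €3.075625
Bar stool €56.91: home furniture → 4.75% + 0% county = 4.75% → €2.703225
Tax on home furniture: unrounded sum = €42.52485 → €42.52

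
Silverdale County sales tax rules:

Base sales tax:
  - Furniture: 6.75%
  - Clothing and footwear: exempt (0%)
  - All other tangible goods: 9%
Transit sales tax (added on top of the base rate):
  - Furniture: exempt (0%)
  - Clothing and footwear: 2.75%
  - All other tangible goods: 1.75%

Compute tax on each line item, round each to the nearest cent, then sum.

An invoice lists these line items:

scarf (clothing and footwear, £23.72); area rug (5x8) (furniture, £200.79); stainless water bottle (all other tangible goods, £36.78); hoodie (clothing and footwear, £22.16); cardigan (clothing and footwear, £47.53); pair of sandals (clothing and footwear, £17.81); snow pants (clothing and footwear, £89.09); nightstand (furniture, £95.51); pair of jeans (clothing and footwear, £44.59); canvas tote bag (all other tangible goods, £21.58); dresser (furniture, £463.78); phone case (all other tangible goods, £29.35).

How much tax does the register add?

£67.48

Scarf £23.72: clothing and footwear → 0% + 2.75% transit = 2.75% → £0.65
Area rug (5x8) £200.79: furniture → 6.75% + 0% transit = 6.75% → £13.55
Stainless water bottle £36.78: all other tangible goods → 9% + 1.75% transit = 10.75% → £3.95
Hoodie £22.16: clothing and footwear → 0% + 2.75% transit = 2.75% → £0.61
Cardigan £47.53: clothing and footwear → 0% + 2.75% transit = 2.75% → £1.31
Pair of sandals £17.81: clothing and footwear → 0% + 2.75% transit = 2.75% → £0.49
Snow pants £89.09: clothing and footwear → 0% + 2.75% transit = 2.75% → £2.45
Nightstand £95.51: furniture → 6.75% + 0% transit = 6.75% → £6.45
Pair of jeans £44.59: clothing and footwear → 0% + 2.75% transit = 2.75% → £1.23
Canvas tote bag £21.58: all other tangible goods → 9% + 1.75% transit = 10.75% → £2.32
Dresser £463.78: furniture → 6.75% + 0% transit = 6.75% → £31.31
Phone case £29.35: all other tangible goods → 9% + 1.75% transit = 10.75% → £3.16
Total tax = £0.65 + £13.55 + £3.95 + £0.61 + £1.31 + £0.49 + £2.45 + £6.45 + £1.23 + £2.32 + £31.31 + £3.16 = £67.48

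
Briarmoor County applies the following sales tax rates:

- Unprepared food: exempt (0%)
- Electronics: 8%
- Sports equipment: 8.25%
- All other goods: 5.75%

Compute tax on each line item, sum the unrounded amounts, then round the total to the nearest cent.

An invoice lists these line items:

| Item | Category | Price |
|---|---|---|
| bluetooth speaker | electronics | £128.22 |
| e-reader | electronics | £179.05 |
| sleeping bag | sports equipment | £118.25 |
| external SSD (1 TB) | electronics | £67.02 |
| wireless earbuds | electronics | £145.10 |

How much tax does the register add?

£51.31

Bluetooth speaker £128.22: electronics → 8% → £10.2576
E-reader £179.05: electronics → 8% → £14.324
Sleeping bag £118.25: sports equipment → 8.25% → £9.755625
External SSD (1 TB) £67.02: electronics → 8% → £5.3616
Wireless earbuds £145.10: electronics → 8% → £11.608
Unrounded tax sum = £51.306825 → £51.31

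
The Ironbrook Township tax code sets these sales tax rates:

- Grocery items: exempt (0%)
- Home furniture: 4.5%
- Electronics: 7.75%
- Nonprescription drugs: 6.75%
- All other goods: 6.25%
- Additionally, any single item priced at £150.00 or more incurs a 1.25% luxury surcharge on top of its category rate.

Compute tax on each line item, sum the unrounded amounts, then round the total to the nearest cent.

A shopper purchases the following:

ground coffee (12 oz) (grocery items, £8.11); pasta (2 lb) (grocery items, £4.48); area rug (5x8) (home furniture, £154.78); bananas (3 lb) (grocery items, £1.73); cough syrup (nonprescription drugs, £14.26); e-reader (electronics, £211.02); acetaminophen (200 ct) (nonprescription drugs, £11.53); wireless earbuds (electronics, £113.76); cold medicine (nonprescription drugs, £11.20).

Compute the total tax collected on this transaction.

Ground coffee (12 oz) £8.11: grocery items → 0% → £0.00
Pasta (2 lb) £4.48: grocery items → 0% → £0.00
Area rug (5x8) £154.78: home furniture → 4.5% + 1.25% surcharge = 5.75% → £8.89985
Bananas (3 lb) £1.73: grocery items → 0% → £0.00
Cough syrup £14.26: nonprescription drugs → 6.75% → £0.96255
E-reader £211.02: electronics → 7.75% + 1.25% surcharge = 9% → £18.9918
Acetaminophen (200 ct) £11.53: nonprescription drugs → 6.75% → £0.778275
Wireless earbuds £113.76: electronics → 7.75% → £8.8164
Cold medicine £11.20: nonprescription drugs → 6.75% → £0.756
Unrounded tax sum = £39.204875 → £39.20

£39.20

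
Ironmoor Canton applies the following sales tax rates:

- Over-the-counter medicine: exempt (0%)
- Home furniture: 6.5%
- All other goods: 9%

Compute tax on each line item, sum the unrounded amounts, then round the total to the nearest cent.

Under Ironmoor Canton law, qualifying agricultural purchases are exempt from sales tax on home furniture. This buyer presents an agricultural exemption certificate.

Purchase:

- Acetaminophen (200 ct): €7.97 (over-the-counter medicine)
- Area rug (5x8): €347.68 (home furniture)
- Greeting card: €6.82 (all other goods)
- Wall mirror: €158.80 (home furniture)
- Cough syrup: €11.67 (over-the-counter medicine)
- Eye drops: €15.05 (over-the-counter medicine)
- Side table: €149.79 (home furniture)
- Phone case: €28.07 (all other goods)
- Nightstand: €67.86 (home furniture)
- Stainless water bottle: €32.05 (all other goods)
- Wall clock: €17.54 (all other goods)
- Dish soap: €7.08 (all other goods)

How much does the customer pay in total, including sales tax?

Acetaminophen (200 ct) €7.97: over-the-counter medicine → 0% → €0.00
Area rug (5x8) €347.68: home furniture, buyer-exempt → 0% → €0.00
Greeting card €6.82: all other goods → 9% → €0.6138
Wall mirror €158.80: home furniture, buyer-exempt → 0% → €0.00
Cough syrup €11.67: over-the-counter medicine → 0% → €0.00
Eye drops €15.05: over-the-counter medicine → 0% → €0.00
Side table €149.79: home furniture, buyer-exempt → 0% → €0.00
Phone case €28.07: all other goods → 9% → €2.5263
Nightstand €67.86: home furniture, buyer-exempt → 0% → €0.00
Stainless water bottle €32.05: all other goods → 9% → €2.8845
Wall clock €17.54: all other goods → 9% → €1.5786
Dish soap €7.08: all other goods → 9% → €0.6372
Subtotal = €850.38; unrounded tax = €8.2404 → €8.24; total due = €858.62

€858.62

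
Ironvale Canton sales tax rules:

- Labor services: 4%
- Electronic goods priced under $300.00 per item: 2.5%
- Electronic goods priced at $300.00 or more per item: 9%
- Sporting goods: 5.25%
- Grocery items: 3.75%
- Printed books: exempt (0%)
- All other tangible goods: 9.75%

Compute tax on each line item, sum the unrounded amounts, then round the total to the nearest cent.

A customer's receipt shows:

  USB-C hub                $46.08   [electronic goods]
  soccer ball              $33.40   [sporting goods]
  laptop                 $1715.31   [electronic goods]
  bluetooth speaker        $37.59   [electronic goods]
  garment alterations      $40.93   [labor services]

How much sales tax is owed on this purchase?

$159.86

USB-C hub $46.08: electronic goods, under $300.00 → 2.5% → $1.152
Soccer ball $33.40: sporting goods → 5.25% → $1.7535
Laptop $1715.31: electronic goods, $300.00 or more → 9% → $154.3779
Bluetooth speaker $37.59: electronic goods, under $300.00 → 2.5% → $0.93975
Garment alterations $40.93: labor services → 4% → $1.6372
Unrounded tax sum = $159.86035 → $159.86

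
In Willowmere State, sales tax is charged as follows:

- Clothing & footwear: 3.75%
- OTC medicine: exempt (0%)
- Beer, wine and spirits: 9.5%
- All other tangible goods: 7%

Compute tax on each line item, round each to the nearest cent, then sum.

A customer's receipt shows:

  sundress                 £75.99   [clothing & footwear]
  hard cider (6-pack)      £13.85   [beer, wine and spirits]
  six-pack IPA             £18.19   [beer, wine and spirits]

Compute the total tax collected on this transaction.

Sundress £75.99: clothing & footwear → 3.75% → £2.85
Hard cider (6-pack) £13.85: beer, wine and spirits → 9.5% → £1.32
Six-pack IPA £18.19: beer, wine and spirits → 9.5% → £1.73
Total tax = £2.85 + £1.32 + £1.73 = £5.90

£5.90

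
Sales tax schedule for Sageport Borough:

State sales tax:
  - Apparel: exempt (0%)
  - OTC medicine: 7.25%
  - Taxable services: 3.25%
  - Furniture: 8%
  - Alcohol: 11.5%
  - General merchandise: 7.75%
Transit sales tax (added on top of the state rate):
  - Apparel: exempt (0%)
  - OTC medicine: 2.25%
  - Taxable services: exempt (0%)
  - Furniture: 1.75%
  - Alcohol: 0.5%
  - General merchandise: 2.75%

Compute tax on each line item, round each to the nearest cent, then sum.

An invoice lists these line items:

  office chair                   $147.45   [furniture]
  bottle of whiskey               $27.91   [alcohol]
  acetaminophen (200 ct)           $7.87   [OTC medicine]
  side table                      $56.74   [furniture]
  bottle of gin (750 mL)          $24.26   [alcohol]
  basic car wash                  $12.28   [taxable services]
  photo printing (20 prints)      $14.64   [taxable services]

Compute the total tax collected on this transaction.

Office chair $147.45: furniture → 8% + 1.75% transit = 9.75% → $14.38
Bottle of whiskey $27.91: alcohol → 11.5% + 0.5% transit = 12% → $3.35
Acetaminophen (200 ct) $7.87: OTC medicine → 7.25% + 2.25% transit = 9.5% → $0.75
Side table $56.74: furniture → 8% + 1.75% transit = 9.75% → $5.53
Bottle of gin (750 mL) $24.26: alcohol → 11.5% + 0.5% transit = 12% → $2.91
Basic car wash $12.28: taxable services → 3.25% + 0% transit = 3.25% → $0.40
Photo printing (20 prints) $14.64: taxable services → 3.25% + 0% transit = 3.25% → $0.48
Total tax = $14.38 + $3.35 + $0.75 + $5.53 + $2.91 + $0.40 + $0.48 = $27.80

$27.80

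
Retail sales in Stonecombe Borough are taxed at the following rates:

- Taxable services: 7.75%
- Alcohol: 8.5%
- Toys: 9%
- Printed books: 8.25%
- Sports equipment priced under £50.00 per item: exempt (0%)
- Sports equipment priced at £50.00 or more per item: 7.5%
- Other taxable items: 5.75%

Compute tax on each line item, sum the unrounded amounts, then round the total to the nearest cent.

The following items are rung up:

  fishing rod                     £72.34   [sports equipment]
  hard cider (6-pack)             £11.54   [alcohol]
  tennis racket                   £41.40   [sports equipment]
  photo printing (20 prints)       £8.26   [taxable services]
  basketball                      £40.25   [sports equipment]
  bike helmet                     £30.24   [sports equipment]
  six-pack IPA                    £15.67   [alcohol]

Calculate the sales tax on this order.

Fishing rod £72.34: sports equipment, £50.00 or more → 7.5% → £5.4255
Hard cider (6-pack) £11.54: alcohol → 8.5% → £0.9809
Tennis racket £41.40: sports equipment, under £50.00 → 0% → £0.00
Photo printing (20 prints) £8.26: taxable services → 7.75% → £0.64015
Basketball £40.25: sports equipment, under £50.00 → 0% → £0.00
Bike helmet £30.24: sports equipment, under £50.00 → 0% → £0.00
Six-pack IPA £15.67: alcohol → 8.5% → £1.33195
Unrounded tax sum = £8.3785 → £8.38

£8.38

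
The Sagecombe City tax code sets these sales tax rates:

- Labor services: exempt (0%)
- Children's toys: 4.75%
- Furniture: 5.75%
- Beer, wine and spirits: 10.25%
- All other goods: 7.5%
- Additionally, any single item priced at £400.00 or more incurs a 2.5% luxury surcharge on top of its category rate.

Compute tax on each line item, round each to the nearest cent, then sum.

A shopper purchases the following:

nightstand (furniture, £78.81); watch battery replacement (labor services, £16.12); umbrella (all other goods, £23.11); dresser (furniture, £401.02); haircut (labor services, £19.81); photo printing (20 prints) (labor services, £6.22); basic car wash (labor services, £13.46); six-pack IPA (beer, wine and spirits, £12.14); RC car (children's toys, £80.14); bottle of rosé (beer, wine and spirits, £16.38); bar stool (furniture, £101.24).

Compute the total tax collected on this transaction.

£51.89

Nightstand £78.81: furniture → 5.75% → £4.53
Watch battery replacement £16.12: labor services → 0% → £0.00
Umbrella £23.11: all other goods → 7.5% → £1.73
Dresser £401.02: furniture → 5.75% + 2.5% surcharge = 8.25% → £33.08
Haircut £19.81: labor services → 0% → £0.00
Photo printing (20 prints) £6.22: labor services → 0% → £0.00
Basic car wash £13.46: labor services → 0% → £0.00
Six-pack IPA £12.14: beer, wine and spirits → 10.25% → £1.24
RC car £80.14: children's toys → 4.75% → £3.81
Bottle of rosé £16.38: beer, wine and spirits → 10.25% → £1.68
Bar stool £101.24: furniture → 5.75% → £5.82
Total tax = £4.53 + £1.73 + £33.08 + £1.24 + £3.81 + £1.68 + £5.82 = £51.89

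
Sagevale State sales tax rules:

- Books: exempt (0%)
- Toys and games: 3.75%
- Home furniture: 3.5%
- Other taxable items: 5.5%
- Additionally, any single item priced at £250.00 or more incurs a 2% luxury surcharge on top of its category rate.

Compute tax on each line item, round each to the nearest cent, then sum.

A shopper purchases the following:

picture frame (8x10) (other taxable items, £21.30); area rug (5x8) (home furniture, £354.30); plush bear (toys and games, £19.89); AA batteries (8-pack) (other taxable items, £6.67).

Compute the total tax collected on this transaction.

£21.78

Picture frame (8x10) £21.30: other taxable items → 5.5% → £1.17
Area rug (5x8) £354.30: home furniture → 3.5% + 2% surcharge = 5.5% → £19.49
Plush bear £19.89: toys and games → 3.75% → £0.75
AA batteries (8-pack) £6.67: other taxable items → 5.5% → £0.37
Total tax = £1.17 + £19.49 + £0.75 + £0.37 = £21.78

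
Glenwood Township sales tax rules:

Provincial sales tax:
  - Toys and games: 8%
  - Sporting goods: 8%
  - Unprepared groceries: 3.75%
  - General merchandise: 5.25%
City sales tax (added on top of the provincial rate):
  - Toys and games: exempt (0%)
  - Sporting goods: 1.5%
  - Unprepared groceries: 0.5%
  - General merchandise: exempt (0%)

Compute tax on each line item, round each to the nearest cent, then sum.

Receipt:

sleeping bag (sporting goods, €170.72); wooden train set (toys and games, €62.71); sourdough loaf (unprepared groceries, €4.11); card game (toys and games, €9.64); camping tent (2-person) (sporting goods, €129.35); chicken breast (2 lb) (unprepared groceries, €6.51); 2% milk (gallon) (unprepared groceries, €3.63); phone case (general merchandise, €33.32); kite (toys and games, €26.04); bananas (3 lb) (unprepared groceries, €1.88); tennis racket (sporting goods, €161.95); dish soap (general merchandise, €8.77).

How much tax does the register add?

€54.66

Sleeping bag €170.72: sporting goods → 8% + 1.5% city = 9.5% → €16.22
Wooden train set €62.71: toys and games → 8% + 0% city = 8% → €5.02
Sourdough loaf €4.11: unprepared groceries → 3.75% + 0.5% city = 4.25% → €0.17
Card game €9.64: toys and games → 8% + 0% city = 8% → €0.77
Camping tent (2-person) €129.35: sporting goods → 8% + 1.5% city = 9.5% → €12.29
Chicken breast (2 lb) €6.51: unprepared groceries → 3.75% + 0.5% city = 4.25% → €0.28
2% milk (gallon) €3.63: unprepared groceries → 3.75% + 0.5% city = 4.25% → €0.15
Phone case €33.32: general merchandise → 5.25% + 0% city = 5.25% → €1.75
Kite €26.04: toys and games → 8% + 0% city = 8% → €2.08
Bananas (3 lb) €1.88: unprepared groceries → 3.75% + 0.5% city = 4.25% → €0.08
Tennis racket €161.95: sporting goods → 8% + 1.5% city = 9.5% → €15.39
Dish soap €8.77: general merchandise → 5.25% + 0% city = 5.25% → €0.46
Total tax = €16.22 + €5.02 + €0.17 + €0.77 + €12.29 + €0.28 + €0.15 + €1.75 + €2.08 + €0.08 + €15.39 + €0.46 = €54.66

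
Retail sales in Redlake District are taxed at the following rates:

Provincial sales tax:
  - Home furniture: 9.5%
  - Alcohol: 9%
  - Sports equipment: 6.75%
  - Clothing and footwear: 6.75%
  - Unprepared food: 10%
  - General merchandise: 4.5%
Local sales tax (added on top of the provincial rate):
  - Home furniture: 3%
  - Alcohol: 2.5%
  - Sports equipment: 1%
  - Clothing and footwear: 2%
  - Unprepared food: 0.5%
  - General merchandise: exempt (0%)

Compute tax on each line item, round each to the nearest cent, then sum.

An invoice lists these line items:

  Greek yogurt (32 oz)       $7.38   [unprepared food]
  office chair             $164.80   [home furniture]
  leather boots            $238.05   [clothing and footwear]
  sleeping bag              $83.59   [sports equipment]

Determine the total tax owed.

$48.68

Greek yogurt (32 oz) $7.38: unprepared food → 10% + 0.5% local = 10.5% → $0.77
Office chair $164.80: home furniture → 9.5% + 3% local = 12.5% → $20.60
Leather boots $238.05: clothing and footwear → 6.75% + 2% local = 8.75% → $20.83
Sleeping bag $83.59: sports equipment → 6.75% + 1% local = 7.75% → $6.48
Total tax = $0.77 + $20.60 + $20.83 + $6.48 = $48.68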